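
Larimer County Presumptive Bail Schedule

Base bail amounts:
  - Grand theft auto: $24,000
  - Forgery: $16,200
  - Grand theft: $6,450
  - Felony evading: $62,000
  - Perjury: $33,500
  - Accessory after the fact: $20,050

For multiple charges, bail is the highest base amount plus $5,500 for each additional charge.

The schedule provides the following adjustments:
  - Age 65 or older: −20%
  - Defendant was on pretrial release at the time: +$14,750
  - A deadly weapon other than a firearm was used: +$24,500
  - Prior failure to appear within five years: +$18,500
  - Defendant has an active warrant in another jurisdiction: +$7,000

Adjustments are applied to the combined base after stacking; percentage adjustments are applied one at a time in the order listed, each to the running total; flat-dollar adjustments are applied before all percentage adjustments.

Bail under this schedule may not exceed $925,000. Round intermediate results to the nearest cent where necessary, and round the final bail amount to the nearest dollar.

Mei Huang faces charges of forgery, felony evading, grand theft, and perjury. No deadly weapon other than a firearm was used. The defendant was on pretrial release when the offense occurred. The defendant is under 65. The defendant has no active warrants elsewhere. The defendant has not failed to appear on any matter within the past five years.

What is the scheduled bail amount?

$93,250

Base amounts from the schedule: forgery $16,200; felony evading $62,000; grand theft $6,450; perjury $33,500.
Stacking rule: highest base plus $5,500 per additional charge. Highest is felony evading at $62,000; 3 additional charges → +$16,500. Combined base = $78,500.
Defendant was on pretrial release at the time (+$14,750 flat): $78,500 + $14,750 = $93,250.
$93,250 is within the $925,000 maximum.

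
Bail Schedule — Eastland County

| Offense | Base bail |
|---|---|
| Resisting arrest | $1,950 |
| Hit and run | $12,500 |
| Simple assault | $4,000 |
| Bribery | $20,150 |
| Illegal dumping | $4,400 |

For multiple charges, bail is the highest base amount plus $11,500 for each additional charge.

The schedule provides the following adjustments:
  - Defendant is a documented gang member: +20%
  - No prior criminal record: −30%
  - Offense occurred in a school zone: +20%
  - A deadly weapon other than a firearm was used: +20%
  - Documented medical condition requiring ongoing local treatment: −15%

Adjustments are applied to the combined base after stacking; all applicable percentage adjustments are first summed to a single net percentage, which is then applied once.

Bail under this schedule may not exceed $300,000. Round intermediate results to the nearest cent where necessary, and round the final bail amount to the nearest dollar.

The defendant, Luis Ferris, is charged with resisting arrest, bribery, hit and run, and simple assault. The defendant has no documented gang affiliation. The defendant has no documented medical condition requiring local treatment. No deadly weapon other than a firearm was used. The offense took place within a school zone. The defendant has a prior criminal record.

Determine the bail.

$65,580

Base amounts from the schedule: resisting arrest $1,950; bribery $20,150; hit and run $12,500; simple assault $4,000.
Stacking rule: highest base plus $11,500 per additional charge. Highest is bribery at $20,150; 3 additional charges → +$34,500. Combined base = $54,650.
Offense occurred in a school zone (+20%): $54,650 × 1.2 = $65,580.
$65,580 is within the $300,000 maximum.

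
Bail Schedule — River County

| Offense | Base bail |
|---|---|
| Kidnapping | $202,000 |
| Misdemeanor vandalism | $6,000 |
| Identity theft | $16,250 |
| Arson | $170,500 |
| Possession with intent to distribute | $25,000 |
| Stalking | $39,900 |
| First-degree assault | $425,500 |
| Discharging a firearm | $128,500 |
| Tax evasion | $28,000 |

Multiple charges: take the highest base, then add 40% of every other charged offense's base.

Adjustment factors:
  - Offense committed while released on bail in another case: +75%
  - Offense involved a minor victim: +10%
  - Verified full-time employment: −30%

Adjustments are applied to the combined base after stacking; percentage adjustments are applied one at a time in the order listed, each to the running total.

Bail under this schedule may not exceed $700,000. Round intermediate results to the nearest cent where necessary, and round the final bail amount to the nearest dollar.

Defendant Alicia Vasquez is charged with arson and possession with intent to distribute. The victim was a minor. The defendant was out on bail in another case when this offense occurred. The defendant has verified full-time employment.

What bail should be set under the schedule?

Base amounts from the schedule: arson $170,500; possession with intent to distribute $25,000.
Stacking rule: highest base plus 40% of each additional charge. Highest is arson at $170,500. Additional: $25,000 × 40% = $10,000. Combined base = $170,500 + $10,000 = $180,500.
Offense committed while released on bail in another case (+75%): $180,500 × 1.75 = $315,875.
Offense involved a minor victim (+10%): $315,875 × 1.1 = $347,462.50.
Verified full-time employment (−30%): $347,462.50 × 0.7 = $243,223.75.
$243,223.75 is within the $700,000 maximum.
Rounded to the nearest dollar: $243,224.

$243,224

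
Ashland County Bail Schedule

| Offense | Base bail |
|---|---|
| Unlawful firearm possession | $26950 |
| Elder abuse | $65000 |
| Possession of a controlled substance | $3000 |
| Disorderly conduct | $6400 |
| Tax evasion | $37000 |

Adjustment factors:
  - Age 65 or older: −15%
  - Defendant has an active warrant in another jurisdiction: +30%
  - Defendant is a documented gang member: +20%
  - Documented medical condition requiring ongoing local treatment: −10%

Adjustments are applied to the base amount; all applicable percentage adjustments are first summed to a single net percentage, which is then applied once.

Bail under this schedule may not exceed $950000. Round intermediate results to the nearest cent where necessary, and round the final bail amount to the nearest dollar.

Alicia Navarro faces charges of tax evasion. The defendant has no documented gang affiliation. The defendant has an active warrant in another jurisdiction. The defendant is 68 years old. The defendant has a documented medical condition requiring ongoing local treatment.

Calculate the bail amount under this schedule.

$38850

Base amounts from the schedule: tax evasion $37000.
Single charge. Combined base = $37000.
Net percentage adjustment: −15% +30% −10% = +5%. $37000 × 1.05 = $38850.
$38850 is within the $950000 maximum.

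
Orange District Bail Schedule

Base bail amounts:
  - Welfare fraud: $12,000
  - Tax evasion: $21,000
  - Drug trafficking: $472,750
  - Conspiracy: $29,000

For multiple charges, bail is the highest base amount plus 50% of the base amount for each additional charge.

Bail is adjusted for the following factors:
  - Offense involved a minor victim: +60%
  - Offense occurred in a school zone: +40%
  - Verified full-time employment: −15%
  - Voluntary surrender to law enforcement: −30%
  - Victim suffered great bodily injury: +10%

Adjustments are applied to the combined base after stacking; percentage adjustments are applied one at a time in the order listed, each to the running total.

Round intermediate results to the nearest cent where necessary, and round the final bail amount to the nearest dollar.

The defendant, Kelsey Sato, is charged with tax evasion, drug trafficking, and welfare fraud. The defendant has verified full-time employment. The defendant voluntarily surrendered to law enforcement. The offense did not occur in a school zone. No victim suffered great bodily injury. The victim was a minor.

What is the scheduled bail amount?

$465,766

Base amounts from the schedule: tax evasion $21,000; drug trafficking $472,750; welfare fraud $12,000.
Stacking rule: highest base plus 50% of each additional charge. Highest is drug trafficking at $472,750. Additional: $21,000 × 50% = $10,500; $12,000 × 50% = $6,000. Combined base = $472,750 + $16,500 = $489,250.
Offense involved a minor victim (+60%): $489,250 × 1.6 = $782,800.
Verified full-time employment (−15%): $782,800 × 0.85 = $665,380.
Voluntary surrender to law enforcement (−30%): $665,380 × 0.7 = $465,766.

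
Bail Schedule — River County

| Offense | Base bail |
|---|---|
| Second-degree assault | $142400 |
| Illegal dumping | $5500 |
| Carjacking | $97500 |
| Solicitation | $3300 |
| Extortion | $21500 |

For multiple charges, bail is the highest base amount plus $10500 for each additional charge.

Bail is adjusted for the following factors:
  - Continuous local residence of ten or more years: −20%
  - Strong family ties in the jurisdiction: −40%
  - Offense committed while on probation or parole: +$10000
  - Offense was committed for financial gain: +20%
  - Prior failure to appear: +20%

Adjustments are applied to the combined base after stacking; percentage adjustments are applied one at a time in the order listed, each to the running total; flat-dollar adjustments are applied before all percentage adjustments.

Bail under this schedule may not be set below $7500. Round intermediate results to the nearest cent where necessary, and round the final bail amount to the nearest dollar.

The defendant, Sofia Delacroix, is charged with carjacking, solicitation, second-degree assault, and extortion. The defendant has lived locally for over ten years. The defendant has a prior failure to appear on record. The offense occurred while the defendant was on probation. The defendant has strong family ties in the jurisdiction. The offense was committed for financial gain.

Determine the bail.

$127112

Base amounts from the schedule: carjacking $97500; solicitation $3300; second-degree assault $142400; extortion $21500.
Stacking rule: highest base plus $10500 per additional charge. Highest is second-degree assault at $142400; 3 additional charges → +$31500. Combined base = $173900.
Offense committed while on probation or parole (+$10000 flat): $173900 + $10000 = $183900.
Continuous local residence of ten or more years (−20%): $183900 × 0.8 = $147120.
Strong family ties in the jurisdiction (−40%): $147120 × 0.6 = $88272.
Offense was committed for financial gain (+20%): $88272 × 1.2 = $105926.40.
Prior failure to appear (+20%): $105926.40 × 1.2 = $127111.68.
$127111.68 is at or above the $7500 minimum.
Rounded to the nearest dollar: $127112.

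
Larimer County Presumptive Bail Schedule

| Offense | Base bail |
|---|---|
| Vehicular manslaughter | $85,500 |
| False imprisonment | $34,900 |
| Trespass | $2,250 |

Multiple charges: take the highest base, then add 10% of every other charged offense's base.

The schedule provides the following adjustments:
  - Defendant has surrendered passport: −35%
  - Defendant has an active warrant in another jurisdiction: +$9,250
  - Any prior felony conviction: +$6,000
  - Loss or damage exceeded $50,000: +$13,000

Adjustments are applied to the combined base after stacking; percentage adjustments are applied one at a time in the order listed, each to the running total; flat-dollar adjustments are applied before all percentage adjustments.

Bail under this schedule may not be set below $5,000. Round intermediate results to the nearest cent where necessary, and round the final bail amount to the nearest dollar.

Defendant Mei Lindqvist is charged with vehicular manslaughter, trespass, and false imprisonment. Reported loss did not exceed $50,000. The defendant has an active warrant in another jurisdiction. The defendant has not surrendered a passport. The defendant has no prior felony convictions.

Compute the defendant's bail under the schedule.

Base amounts from the schedule: vehicular manslaughter $85,500; trespass $2,250; false imprisonment $34,900.
Stacking rule: highest base plus 10% of each additional charge. Highest is vehicular manslaughter at $85,500. Additional: $2,250 × 10% = $225; $34,900 × 10% = $3,490. Combined base = $85,500 + $3,715 = $89,215.
Defendant has an active warrant in another jurisdiction (+$9,250 flat): $89,215 + $9,250 = $98,465.
$98,465 is at or above the $5,000 minimum.

$98,465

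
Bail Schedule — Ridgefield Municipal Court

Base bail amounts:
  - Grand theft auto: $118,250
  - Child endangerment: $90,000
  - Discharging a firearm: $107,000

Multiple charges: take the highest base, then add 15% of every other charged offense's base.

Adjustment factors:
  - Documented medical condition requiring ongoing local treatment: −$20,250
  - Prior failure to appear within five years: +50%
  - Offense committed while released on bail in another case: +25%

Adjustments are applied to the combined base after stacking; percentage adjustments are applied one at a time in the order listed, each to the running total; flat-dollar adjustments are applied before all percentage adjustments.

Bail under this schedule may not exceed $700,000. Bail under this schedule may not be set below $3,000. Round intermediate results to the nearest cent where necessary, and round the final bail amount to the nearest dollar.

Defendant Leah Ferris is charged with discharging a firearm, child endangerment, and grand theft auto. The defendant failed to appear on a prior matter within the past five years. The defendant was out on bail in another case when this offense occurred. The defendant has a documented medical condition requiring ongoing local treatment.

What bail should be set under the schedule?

$239,156

Base amounts from the schedule: discharging a firearm $107,000; child endangerment $90,000; grand theft auto $118,250.
Stacking rule: highest base plus 15% of each additional charge. Highest is grand theft auto at $118,250. Additional: $107,000 × 15% = $16,050; $90,000 × 15% = $13,500. Combined base = $118,250 + $29,550 = $147,800.
Documented medical condition requiring ongoing local treatment (−$20,250 flat): $147,800 − $20,250 = $127,550.
Prior failure to appear within five years (+50%): $127,550 × 1.5 = $191,325.
Offense committed while released on bail in another case (+25%): $191,325 × 1.25 = $239,156.25.
$239,156.25 is within the $700,000 maximum.
$239,156.25 is at or above the $3,000 minimum.
Rounded to the nearest dollar: $239,156.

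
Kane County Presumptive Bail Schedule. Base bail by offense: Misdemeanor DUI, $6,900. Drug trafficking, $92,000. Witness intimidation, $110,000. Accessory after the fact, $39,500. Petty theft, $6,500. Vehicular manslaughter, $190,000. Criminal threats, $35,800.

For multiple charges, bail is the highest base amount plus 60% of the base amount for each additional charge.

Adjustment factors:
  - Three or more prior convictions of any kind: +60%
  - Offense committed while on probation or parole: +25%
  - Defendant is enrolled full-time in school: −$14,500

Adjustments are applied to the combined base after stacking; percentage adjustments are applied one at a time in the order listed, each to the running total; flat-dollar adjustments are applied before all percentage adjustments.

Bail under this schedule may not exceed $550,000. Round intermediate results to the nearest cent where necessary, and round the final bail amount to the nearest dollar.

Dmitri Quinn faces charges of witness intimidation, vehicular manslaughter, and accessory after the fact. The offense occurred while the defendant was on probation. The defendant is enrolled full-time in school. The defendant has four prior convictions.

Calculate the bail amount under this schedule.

Base amounts from the schedule: witness intimidation $110,000; vehicular manslaughter $190,000; accessory after the fact $39,500.
Stacking rule: highest base plus 60% of each additional charge. Highest is vehicular manslaughter at $190,000. Additional: $110,000 × 60% = $66,000; $39,500 × 60% = $23,700. Combined base = $190,000 + $89,700 = $279,700.
Defendant is enrolled full-time in school (−$14,500 flat): $279,700 − $14,500 = $265,200.
Three or more prior convictions of any kind (+60%): $265,200 × 1.6 = $424,320.
Offense committed while on probation or parole (+25%): $424,320 × 1.25 = $530,400.
$530,400 is within the $550,000 maximum.

$530,400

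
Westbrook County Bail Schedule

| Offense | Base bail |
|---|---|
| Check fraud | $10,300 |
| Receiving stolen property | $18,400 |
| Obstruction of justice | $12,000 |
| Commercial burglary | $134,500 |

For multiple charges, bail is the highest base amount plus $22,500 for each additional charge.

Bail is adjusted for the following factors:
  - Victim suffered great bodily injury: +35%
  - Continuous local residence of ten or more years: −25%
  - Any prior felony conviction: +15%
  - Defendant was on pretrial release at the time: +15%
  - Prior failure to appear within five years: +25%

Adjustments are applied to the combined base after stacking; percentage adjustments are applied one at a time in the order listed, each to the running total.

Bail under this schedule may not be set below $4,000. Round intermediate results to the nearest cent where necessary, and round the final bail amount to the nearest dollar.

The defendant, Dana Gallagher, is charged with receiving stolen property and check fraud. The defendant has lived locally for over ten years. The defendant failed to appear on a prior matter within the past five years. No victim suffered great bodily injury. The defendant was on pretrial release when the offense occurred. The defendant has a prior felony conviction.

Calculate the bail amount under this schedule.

$50,710

Base amounts from the schedule: receiving stolen property $18,400; check fraud $10,300.
Stacking rule: highest base plus $22,500 per additional charge. Highest is receiving stolen property at $18,400; 1 additional charge → +$22,500. Combined base = $40,900.
Continuous local residence of ten or more years (−25%): $40,900 × 0.75 = $30,675.
Any prior felony conviction (+15%): $30,675 × 1.15 = $35,276.25.
Defendant was on pretrial release at the time (+15%): $35,276.25 × 1.15 = $40,567.69.
Prior failure to appear within five years (+25%): $40,567.69 × 1.25 = $50,709.61.
$50,709.61 is at or above the $4,000 minimum.
Rounded to the nearest dollar: $50,710.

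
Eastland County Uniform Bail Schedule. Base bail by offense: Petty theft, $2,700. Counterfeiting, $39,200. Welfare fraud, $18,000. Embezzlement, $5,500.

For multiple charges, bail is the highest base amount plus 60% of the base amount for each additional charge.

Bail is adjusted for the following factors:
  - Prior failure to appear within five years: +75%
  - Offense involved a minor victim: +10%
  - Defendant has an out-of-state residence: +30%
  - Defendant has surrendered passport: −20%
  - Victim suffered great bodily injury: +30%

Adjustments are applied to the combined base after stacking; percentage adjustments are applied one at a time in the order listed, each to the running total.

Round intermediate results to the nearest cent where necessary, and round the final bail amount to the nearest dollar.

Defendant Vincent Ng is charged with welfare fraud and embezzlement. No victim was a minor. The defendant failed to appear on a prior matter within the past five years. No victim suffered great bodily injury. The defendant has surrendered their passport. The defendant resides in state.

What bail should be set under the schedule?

$29,820

Base amounts from the schedule: welfare fraud $18,000; embezzlement $5,500.
Stacking rule: highest base plus 60% of each additional charge. Highest is welfare fraud at $18,000. Additional: $5,500 × 60% = $3,300. Combined base = $18,000 + $3,300 = $21,300.
Prior failure to appear within five years (+75%): $21,300 × 1.75 = $37,275.
Defendant has surrendered passport (−20%): $37,275 × 0.8 = $29,820.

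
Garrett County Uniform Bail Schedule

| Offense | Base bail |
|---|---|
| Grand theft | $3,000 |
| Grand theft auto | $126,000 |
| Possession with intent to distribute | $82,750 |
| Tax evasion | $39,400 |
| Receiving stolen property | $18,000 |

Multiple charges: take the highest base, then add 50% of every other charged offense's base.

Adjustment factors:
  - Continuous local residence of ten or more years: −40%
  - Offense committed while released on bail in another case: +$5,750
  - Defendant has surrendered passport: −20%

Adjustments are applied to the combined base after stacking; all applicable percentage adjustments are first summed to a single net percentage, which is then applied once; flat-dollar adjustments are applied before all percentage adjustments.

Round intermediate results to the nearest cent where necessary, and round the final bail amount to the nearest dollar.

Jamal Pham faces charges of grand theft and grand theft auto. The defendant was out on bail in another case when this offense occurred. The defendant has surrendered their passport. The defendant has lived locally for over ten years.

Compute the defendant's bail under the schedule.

$53,300

Base amounts from the schedule: grand theft $3,000; grand theft auto $126,000.
Stacking rule: highest base plus 50% of each additional charge. Highest is grand theft auto at $126,000. Additional: $3,000 × 50% = $1,500. Combined base = $126,000 + $1,500 = $127,500.
Offense committed while released on bail in another case (+$5,750 flat): $127,500 + $5,750 = $133,250.
Net percentage adjustment: −40% −20% = −60%. $133,250 × 0.4 = $53,300.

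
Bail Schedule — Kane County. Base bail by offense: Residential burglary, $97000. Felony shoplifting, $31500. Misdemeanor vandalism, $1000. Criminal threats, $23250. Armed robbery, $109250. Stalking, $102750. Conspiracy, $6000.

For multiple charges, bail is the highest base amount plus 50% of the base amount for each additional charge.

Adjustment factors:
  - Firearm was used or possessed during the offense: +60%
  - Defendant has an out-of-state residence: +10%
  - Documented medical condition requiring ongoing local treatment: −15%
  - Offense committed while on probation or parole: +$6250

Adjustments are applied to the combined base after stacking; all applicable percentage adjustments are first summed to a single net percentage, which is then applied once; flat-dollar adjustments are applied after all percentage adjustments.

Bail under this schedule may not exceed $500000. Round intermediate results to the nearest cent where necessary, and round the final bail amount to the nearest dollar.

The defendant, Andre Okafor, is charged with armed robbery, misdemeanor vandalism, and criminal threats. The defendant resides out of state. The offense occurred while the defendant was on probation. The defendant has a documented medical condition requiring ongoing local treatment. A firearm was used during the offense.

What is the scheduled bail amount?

$194381

Base amounts from the schedule: armed robbery $109250; misdemeanor vandalism $1000; criminal threats $23250.
Stacking rule: highest base plus 50% of each additional charge. Highest is armed robbery at $109250. Additional: $1000 × 50% = $500; $23250 × 50% = $11625. Combined base = $109250 + $12125 = $121375.
Net percentage adjustment: +60% +10% −15% = +55%. $121375 × 1.55 = $188131.25.
Offense committed while on probation or parole (+$6250 flat): $188131.25 + $6250 = $194381.25.
$194381.25 is within the $500000 maximum.
Rounded to the nearest dollar: $194381.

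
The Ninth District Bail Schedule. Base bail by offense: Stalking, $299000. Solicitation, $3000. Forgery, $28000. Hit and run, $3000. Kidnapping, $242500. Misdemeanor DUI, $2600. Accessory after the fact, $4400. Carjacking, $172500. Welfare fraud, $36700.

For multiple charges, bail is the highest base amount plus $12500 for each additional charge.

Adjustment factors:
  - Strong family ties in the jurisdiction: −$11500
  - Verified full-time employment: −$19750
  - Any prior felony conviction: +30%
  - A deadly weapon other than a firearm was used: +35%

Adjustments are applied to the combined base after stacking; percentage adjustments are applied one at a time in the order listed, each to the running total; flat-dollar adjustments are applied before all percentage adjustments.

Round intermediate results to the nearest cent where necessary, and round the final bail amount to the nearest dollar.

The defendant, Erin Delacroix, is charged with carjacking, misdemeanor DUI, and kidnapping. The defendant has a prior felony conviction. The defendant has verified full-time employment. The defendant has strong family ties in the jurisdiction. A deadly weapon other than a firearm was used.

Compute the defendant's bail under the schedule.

Base amounts from the schedule: carjacking $172500; misdemeanor DUI $2600; kidnapping $242500.
Stacking rule: highest base plus $12500 per additional charge. Highest is kidnapping at $242500; 2 additional charges → +$25000. Combined base = $267500.
Strong family ties in the jurisdiction (−$11500 flat): $267500 − $11500 = $256000.
Verified full-time employment (−$19750 flat): $256000 − $19750 = $236250.
Any prior felony conviction (+30%): $236250 × 1.3 = $307125.
A deadly weapon other than a firearm was used (+35%): $307125 × 1.35 = $414618.75.
Rounded to the nearest dollar: $414619.

$414619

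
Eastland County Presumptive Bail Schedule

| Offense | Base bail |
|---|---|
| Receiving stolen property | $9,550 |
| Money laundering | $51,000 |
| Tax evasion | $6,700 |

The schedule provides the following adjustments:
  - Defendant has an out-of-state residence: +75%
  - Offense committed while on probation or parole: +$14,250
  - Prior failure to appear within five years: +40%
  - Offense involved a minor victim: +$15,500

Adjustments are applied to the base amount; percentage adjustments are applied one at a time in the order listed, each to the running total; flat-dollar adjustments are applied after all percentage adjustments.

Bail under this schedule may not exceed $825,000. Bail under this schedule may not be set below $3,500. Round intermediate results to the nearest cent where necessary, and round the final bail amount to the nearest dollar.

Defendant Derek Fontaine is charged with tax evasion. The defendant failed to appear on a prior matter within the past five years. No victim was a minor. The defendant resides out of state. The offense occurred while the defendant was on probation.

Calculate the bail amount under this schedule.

$30,665

Base amounts from the schedule: tax evasion $6,700.
Single charge. Combined base = $6,700.
Defendant has an out-of-state residence (+75%): $6,700 × 1.75 = $11,725.
Prior failure to appear within five years (+40%): $11,725 × 1.4 = $16,415.
Offense committed while on probation or parole (+$14,250 flat): $16,415 + $14,250 = $30,665.
$30,665 is within the $825,000 maximum.
$30,665 is at or above the $3,500 minimum.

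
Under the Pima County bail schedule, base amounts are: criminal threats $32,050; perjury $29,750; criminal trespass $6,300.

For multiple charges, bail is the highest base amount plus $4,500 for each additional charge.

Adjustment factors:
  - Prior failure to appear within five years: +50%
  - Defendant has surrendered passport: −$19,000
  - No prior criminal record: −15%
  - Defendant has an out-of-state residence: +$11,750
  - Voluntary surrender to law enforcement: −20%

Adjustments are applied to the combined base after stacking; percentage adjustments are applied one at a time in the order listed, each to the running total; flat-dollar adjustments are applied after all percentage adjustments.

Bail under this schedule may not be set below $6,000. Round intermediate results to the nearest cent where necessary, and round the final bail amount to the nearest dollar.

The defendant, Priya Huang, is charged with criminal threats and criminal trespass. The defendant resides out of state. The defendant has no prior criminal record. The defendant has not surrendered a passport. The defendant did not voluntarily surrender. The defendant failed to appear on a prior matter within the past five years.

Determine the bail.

$58,351

Base amounts from the schedule: criminal threats $32,050; criminal trespass $6,300.
Stacking rule: highest base plus $4,500 per additional charge. Highest is criminal threats at $32,050; 1 additional charge → +$4,500. Combined base = $36,550.
Prior failure to appear within five years (+50%): $36,550 × 1.5 = $54,825.
No prior criminal record (−15%): $54,825 × 0.85 = $46,601.25.
Defendant has an out-of-state residence (+$11,750 flat): $46,601.25 + $11,750 = $58,351.25.
$58,351.25 is at or above the $6,000 minimum.
Rounded to the nearest dollar: $58,351.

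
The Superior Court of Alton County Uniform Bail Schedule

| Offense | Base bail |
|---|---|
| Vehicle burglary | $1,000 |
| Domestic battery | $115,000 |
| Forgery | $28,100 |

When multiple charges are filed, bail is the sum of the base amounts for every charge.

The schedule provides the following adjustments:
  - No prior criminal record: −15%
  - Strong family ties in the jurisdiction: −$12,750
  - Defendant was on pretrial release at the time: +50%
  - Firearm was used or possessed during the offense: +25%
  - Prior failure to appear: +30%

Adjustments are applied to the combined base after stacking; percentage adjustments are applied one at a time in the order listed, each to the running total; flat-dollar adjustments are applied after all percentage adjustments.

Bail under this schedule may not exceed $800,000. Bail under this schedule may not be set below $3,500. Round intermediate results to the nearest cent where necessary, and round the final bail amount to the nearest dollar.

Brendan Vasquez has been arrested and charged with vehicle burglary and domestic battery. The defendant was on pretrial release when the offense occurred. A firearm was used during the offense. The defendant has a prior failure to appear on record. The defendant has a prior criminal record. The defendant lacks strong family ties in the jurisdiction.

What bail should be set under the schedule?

$282,750

Base amounts from the schedule: vehicle burglary $1,000; domestic battery $115,000.
Stacking rule: sum of all bases. $1,000 + $115,000 = $116,000.
Defendant was on pretrial release at the time (+50%): $116,000 × 1.5 = $174,000.
Firearm was used or possessed during the offense (+25%): $174,000 × 1.25 = $217,500.
Prior failure to appear (+30%): $217,500 × 1.3 = $282,750.
$282,750 is within the $800,000 maximum.
$282,750 is at or above the $3,500 minimum.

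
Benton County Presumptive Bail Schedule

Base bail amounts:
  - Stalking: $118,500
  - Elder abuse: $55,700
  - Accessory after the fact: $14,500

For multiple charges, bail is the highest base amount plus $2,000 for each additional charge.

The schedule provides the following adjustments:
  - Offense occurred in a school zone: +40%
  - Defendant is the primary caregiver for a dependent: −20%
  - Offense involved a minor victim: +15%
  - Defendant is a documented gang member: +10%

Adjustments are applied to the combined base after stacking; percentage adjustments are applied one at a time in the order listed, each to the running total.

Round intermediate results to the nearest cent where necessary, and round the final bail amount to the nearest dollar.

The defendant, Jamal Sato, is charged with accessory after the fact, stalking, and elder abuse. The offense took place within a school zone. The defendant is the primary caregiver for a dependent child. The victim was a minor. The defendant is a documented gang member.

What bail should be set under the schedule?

Base amounts from the schedule: accessory after the fact $14,500; stalking $118,500; elder abuse $55,700.
Stacking rule: highest base plus $2,000 per additional charge. Highest is stalking at $118,500; 2 additional charges → +$4,000. Combined base = $122,500.
Offense occurred in a school zone (+40%): $122,500 × 1.4 = $171,500.
Defendant is the primary caregiver for a dependent (−20%): $171,500 × 0.8 = $137,200.
Offense involved a minor victim (+15%): $137,200 × 1.15 = $157,780.
Defendant is a documented gang member (+10%): $157,780 × 1.1 = $173,558.

$173,558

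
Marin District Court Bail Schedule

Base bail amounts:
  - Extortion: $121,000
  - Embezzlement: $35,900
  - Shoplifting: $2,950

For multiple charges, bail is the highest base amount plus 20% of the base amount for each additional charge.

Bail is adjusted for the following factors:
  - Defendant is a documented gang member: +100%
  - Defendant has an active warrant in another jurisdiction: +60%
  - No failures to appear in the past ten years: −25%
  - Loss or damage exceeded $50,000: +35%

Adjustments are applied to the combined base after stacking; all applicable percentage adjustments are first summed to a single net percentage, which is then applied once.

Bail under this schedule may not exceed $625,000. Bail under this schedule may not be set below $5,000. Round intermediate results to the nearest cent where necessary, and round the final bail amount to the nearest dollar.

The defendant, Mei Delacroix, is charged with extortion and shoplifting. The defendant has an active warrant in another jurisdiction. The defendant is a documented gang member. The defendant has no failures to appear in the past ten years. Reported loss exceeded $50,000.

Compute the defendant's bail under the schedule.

Base amounts from the schedule: extortion $121,000; shoplifting $2,950.
Stacking rule: highest base plus 20% of each additional charge. Highest is extortion at $121,000. Additional: $2,950 × 20% = $590. Combined base = $121,000 + $590 = $121,590.
Net percentage adjustment: +100% +60% −25% +35% = +170%. $121,590 × 2.7 = $328,293.
$328,293 is within the $625,000 maximum.
$328,293 is at or above the $5,000 minimum.

$328,293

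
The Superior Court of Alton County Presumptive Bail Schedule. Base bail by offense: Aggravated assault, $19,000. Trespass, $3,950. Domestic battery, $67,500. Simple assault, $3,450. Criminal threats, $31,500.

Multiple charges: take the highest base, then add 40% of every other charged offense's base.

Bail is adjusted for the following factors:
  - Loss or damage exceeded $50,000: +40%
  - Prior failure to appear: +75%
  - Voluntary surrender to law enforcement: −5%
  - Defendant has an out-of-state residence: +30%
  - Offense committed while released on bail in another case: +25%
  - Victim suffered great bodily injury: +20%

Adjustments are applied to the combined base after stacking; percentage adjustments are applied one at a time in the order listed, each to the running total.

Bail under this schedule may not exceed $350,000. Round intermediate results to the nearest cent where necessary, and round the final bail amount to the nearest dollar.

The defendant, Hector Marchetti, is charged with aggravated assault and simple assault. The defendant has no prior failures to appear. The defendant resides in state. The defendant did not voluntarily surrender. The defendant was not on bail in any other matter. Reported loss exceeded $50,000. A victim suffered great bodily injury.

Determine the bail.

Base amounts from the schedule: aggravated assault $19,000; simple assault $3,450.
Stacking rule: highest base plus 40% of each additional charge. Highest is aggravated assault at $19,000. Additional: $3,450 × 40% = $1,380. Combined base = $19,000 + $1,380 = $20,380.
Loss or damage exceeded $50,000 (+40%): $20,380 × 1.4 = $28,532.
Victim suffered great bodily injury (+20%): $28,532 × 1.2 = $34,238.40.
$34,238.40 is within the $350,000 maximum.
Rounded to the nearest dollar: $34,238.

$34,238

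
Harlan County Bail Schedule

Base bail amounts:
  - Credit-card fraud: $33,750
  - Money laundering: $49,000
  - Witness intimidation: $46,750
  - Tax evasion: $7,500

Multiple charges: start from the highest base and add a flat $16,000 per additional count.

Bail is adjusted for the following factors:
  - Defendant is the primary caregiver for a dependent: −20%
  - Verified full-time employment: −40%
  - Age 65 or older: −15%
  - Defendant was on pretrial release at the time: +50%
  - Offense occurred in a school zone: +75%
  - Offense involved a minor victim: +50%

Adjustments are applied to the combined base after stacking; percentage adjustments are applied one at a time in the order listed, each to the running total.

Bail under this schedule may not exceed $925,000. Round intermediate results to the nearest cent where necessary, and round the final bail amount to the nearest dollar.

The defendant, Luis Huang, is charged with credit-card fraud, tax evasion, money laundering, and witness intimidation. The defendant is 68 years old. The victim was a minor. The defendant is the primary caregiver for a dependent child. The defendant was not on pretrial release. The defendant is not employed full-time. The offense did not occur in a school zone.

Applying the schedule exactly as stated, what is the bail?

$98,940

Base amounts from the schedule: credit-card fraud $33,750; tax evasion $7,500; money laundering $49,000; witness intimidation $46,750.
Stacking rule: highest base plus $16,000 per additional charge. Highest is money laundering at $49,000; 3 additional charges → +$48,000. Combined base = $97,000.
Defendant is the primary caregiver for a dependent (−20%): $97,000 × 0.8 = $77,600.
Age 65 or older (−15%): $77,600 × 0.85 = $65,960.
Offense involved a minor victim (+50%): $65,960 × 1.5 = $98,940.
$98,940 is within the $925,000 maximum.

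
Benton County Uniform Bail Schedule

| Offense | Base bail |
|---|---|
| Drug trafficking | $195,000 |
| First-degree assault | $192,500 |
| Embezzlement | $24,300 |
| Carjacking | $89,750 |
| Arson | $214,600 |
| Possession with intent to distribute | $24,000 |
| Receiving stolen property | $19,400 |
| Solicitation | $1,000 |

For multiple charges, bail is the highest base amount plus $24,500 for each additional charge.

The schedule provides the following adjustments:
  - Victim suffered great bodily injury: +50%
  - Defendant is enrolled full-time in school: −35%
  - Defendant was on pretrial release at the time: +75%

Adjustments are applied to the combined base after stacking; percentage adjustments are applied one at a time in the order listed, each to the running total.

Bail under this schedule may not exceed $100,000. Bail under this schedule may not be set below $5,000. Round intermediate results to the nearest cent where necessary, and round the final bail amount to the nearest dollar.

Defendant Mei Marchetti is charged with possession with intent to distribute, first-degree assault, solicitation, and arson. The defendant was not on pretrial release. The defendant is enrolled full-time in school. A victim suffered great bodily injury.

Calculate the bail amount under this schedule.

Base amounts from the schedule: possession with intent to distribute $24,000; first-degree assault $192,500; solicitation $1,000; arson $214,600.
Stacking rule: highest base plus $24,500 per additional charge. Highest is arson at $214,600; 3 additional charges → +$73,500. Combined base = $288,100.
Victim suffered great bodily injury (+50%): $288,100 × 1.5 = $432,150.
Defendant is enrolled full-time in school (−35%): $432,150 × 0.65 = $280,897.50.
Result $280,897.50 exceeds the maximum of $100,000; bail is capped at $100,000.
$100,000 is at or above the $5,000 minimum.

$100,000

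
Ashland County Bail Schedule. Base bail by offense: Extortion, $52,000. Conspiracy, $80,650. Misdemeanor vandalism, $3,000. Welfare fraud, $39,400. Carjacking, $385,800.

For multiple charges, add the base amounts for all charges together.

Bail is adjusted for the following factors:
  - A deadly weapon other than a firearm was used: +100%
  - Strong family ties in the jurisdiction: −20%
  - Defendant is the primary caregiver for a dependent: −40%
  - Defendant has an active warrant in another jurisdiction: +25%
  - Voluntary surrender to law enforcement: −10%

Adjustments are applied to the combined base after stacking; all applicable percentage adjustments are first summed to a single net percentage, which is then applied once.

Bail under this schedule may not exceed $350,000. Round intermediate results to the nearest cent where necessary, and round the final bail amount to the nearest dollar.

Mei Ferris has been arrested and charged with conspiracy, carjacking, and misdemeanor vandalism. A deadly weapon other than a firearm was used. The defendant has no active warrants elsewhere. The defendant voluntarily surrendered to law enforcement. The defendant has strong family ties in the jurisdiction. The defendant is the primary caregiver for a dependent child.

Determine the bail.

Base amounts from the schedule: conspiracy $80,650; carjacking $385,800; misdemeanor vandalism $3,000.
Stacking rule: sum of all bases. $80,650 + $385,800 + $3,000 = $469,450.
Net percentage adjustment: +100% −20% −40% −10% = +30%. $469,450 × 1.3 = $610,285.
Result $610,285 exceeds the maximum of $350,000; bail is capped at $350,000.

$350,000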